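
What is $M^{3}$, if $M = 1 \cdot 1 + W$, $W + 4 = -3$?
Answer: $-216$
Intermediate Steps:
$W = -7$ ($W = -4 - 3 = -7$)
$M = -6$ ($M = 1 \cdot 1 - 7 = 1 - 7 = -6$)
$M^{3} = \left(-6\right)^{3} = -216$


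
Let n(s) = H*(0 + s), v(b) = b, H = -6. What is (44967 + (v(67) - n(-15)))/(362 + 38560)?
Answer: 22472/19461 ≈ 1.1547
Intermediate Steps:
n(s) = -6*s (n(s) = -6*(0 + s) = -6*s)
(44967 + (v(67) - n(-15)))/(362 + 38560) = (44967 + (67 - (-6)*(-15)))/(362 + 38560) = (44967 + (67 - 1*90))/38922 = (44967 + (67 - 90))*(1/38922) = (44967 - 23)*(1/38922) = 44944*(1/38922) = 22472/19461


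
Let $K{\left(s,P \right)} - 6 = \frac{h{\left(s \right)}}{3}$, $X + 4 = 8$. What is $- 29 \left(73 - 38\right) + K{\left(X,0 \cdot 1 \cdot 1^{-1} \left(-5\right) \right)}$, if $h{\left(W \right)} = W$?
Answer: $- \frac{3023}{3} \approx -1007.7$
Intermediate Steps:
$X = 4$ ($X = -4 + 8 = 4$)
$K{\left(s,P \right)} = 6 + \frac{s}{3}$
$- 29 \left(73 - 38\right) + K{\left(X,0 \cdot 1 \cdot 1^{-1} \left(-5\right) \right)} = - 29 \left(73 - 38\right) + \left(6 + \frac{1}{3} \cdot 4\right) = - 29 \left(73 - 38\right) + \left(6 + \frac{4}{3}\right) = \left(-29\right) 35 + \frac{22}{3} = -1015 + \frac{22}{3} = - \frac{3023}{3}$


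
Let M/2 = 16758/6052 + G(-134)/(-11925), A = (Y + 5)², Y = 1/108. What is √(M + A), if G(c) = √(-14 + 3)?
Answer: √(57434624443828825 - 314476880544*I*√11)/43302060 ≈ 5.5345 - 5.0253e-5*I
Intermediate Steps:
G(c) = I*√11 (G(c) = √(-11) = I*√11)
Y = 1/108 ≈ 0.0092593
A = 292681/11664 (A = (1/108 + 5)² = (541/108)² = 292681/11664 ≈ 25.093)
M = 8379/1513 - 2*I*√11/11925 (M = 2*(16758/6052 + (I*√11)/(-11925)) = 2*(16758*(1/6052) + (I*√11)*(-1/11925)) = 2*(8379/3026 - I*√11/11925) = 8379/1513 - 2*I*√11/11925 ≈ 5.538 - 0.00055625*I)
√(M + A) = √((8379/1513 - 2*I*√11/11925) + 292681/11664) = √(540559009/17647632 - 2*I*√11/11925)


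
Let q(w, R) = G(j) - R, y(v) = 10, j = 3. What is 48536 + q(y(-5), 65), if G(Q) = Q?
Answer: 48474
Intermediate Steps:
q(w, R) = 3 - R
48536 + q(y(-5), 65) = 48536 + (3 - 1*65) = 48536 + (3 - 65) = 48536 - 62 = 48474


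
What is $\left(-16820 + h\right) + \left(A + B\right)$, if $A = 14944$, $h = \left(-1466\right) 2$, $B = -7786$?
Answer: $-12594$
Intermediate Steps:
$h = -2932$
$\left(-16820 + h\right) + \left(A + B\right) = \left(-16820 - 2932\right) + \left(14944 - 7786\right) = -19752 + 7158 = -12594$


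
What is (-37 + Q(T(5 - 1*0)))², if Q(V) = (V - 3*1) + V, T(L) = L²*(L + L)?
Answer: 211600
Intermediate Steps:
T(L) = 2*L³ (T(L) = L²*(2*L) = 2*L³)
Q(V) = -3 + 2*V (Q(V) = (V - 3) + V = (-3 + V) + V = -3 + 2*V)
(-37 + Q(T(5 - 1*0)))² = (-37 + (-3 + 2*(2*(5 - 1*0)³)))² = (-37 + (-3 + 2*(2*(5 + 0)³)))² = (-37 + (-3 + 2*(2*5³)))² = (-37 + (-3 + 2*(2*125)))² = (-37 + (-3 + 2*250))² = (-37 + (-3 + 500))² = (-37 + 497)² = 460² = 211600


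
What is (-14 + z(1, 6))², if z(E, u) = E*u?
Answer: 64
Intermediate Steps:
(-14 + z(1, 6))² = (-14 + 1*6)² = (-14 + 6)² = (-8)² = 64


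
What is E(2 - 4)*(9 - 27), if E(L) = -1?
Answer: 18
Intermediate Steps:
E(2 - 4)*(9 - 27) = -(9 - 27) = -1*(-18) = 18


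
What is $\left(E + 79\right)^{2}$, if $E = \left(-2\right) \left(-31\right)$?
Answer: $19881$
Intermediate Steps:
$E = 62$
$\left(E + 79\right)^{2} = \left(62 + 79\right)^{2} = 141^{2} = 19881$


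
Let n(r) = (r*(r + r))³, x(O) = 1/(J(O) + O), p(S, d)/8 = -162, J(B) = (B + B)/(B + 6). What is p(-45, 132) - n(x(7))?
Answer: -1736763988864472/1340095640625 ≈ -1296.0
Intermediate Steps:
J(B) = 2*B/(6 + B) (J(B) = (2*B)/(6 + B) = 2*B/(6 + B))
p(S, d) = -1296 (p(S, d) = 8*(-162) = -1296)
x(O) = 1/(O + 2*O/(6 + O)) (x(O) = 1/(2*O/(6 + O) + O) = 1/(O + 2*O/(6 + O)))
n(r) = 8*r⁶ (n(r) = (r*(2*r))³ = (2*r²)³ = 8*r⁶)
p(-45, 132) - n(x(7)) = -1296 - 8*((6 + 7)/(7*(8 + 7)))⁶ = -1296 - 8*((⅐)*13/15)⁶ = -1296 - 8*((⅐)*(1/15)*13)⁶ = -1296 - 8*(13/105)⁶ = -1296 - 8*4826809/1340095640625 = -1296 - 1*38614472/1340095640625 = -1296 - 38614472/1340095640625 = -1736763988864472/1340095640625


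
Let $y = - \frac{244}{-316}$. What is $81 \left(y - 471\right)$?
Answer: $- \frac{3008988}{79} \approx -38088.0$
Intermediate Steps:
$y = \frac{61}{79}$ ($y = \left(-244\right) \left(- \frac{1}{316}\right) = \frac{61}{79} \approx 0.77215$)
$81 \left(y - 471\right) = 81 \left(\frac{61}{79} - 471\right) = 81 \left(- \frac{37148}{79}\right) = - \frac{3008988}{79}$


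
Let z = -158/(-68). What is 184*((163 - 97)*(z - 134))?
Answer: -27184344/17 ≈ -1.5991e+6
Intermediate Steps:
z = 79/34 (z = -158*(-1/68) = 79/34 ≈ 2.3235)
184*((163 - 97)*(z - 134)) = 184*((163 - 97)*(79/34 - 134)) = 184*(66*(-4477/34)) = 184*(-147741/17) = -27184344/17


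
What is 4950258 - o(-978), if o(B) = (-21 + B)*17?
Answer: 4967241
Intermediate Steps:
o(B) = -357 + 17*B
4950258 - o(-978) = 4950258 - (-357 + 17*(-978)) = 4950258 - (-357 - 16626) = 4950258 - 1*(-16983) = 4950258 + 16983 = 4967241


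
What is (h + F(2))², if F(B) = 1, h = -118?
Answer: 13689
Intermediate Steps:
(h + F(2))² = (-118 + 1)² = (-117)² = 13689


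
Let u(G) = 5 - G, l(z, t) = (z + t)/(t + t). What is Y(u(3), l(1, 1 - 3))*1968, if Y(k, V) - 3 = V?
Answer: 6396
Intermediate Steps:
l(z, t) = (t + z)/(2*t) (l(z, t) = (t + z)/((2*t)) = (t + z)*(1/(2*t)) = (t + z)/(2*t))
Y(k, V) = 3 + V
Y(u(3), l(1, 1 - 3))*1968 = (3 + ((1 - 3) + 1)/(2*(1 - 3)))*1968 = (3 + (1/2)*(-2 + 1)/(-2))*1968 = (3 + (1/2)*(-1/2)*(-1))*1968 = (3 + 1/4)*1968 = (13/4)*1968 = 6396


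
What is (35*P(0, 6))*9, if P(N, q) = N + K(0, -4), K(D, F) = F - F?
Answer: 0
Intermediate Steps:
K(D, F) = 0
P(N, q) = N (P(N, q) = N + 0 = N)
(35*P(0, 6))*9 = (35*0)*9 = 0*9 = 0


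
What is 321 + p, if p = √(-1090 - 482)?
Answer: 321 + 2*I*√393 ≈ 321.0 + 39.648*I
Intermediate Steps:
p = 2*I*√393 (p = √(-1572) = 2*I*√393 ≈ 39.648*I)
321 + p = 321 + 2*I*√393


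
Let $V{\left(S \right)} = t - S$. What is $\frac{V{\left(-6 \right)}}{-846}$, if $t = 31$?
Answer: $- \frac{37}{846} \approx -0.043735$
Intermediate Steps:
$V{\left(S \right)} = 31 - S$
$\frac{V{\left(-6 \right)}}{-846} = \frac{31 - -6}{-846} = \left(31 + 6\right) \left(- \frac{1}{846}\right) = 37 \left(- \frac{1}{846}\right) = - \frac{37}{846}$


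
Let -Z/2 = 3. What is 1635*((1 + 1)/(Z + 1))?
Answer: -654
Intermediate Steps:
Z = -6 (Z = -2*3 = -6)
1635*((1 + 1)/(Z + 1)) = 1635*((1 + 1)/(-6 + 1)) = 1635*(2/(-5)) = 1635*(2*(-1/5)) = 1635*(-2/5) = -654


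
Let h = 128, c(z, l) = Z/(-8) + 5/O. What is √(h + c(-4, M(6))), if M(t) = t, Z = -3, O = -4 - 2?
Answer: √18366/12 ≈ 11.293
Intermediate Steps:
O = -6
c(z, l) = -11/24 (c(z, l) = -3/(-8) + 5/(-6) = -3*(-⅛) + 5*(-⅙) = 3/8 - ⅚ = -11/24)
√(h + c(-4, M(6))) = √(128 - 11/24) = √(3061/24) = √18366/12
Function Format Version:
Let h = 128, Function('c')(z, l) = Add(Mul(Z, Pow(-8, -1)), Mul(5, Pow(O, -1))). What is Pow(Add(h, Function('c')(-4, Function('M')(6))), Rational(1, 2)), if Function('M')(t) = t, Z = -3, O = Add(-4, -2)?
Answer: Mul(Rational(1, 12), Pow(18366, Rational(1, 2))) ≈ 11.293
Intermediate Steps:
O = -6
Function('c')(z, l) = Rational(-11, 24) (Function('c')(z, l) = Add(Mul(-3, Pow(-8, -1)), Mul(5, Pow(-6, -1))) = Add(Mul(-3, Rational(-1, 8)), Mul(5, Rational(-1, 6))) = Add(Rational(3, 8), Rational(-5, 6)) = Rational(-11, 24))
Pow(Add(h, Function('c')(-4, Function('M')(6))), Rational(1, 2)) = Pow(Add(128, Rational(-11, 24)), Rational(1, 2)) = Pow(Rational(3061, 24), Rational(1, 2)) = Mul(Rational(1, 12), Pow(18366, Rational(1, 2)))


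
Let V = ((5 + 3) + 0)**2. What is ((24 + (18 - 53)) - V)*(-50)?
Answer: 3750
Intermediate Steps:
V = 64 (V = (8 + 0)**2 = 8**2 = 64)
((24 + (18 - 53)) - V)*(-50) = ((24 + (18 - 53)) - 1*64)*(-50) = ((24 - 35) - 64)*(-50) = (-11 - 64)*(-50) = -75*(-50) = 3750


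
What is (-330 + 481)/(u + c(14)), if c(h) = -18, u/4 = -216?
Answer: -151/882 ≈ -0.17120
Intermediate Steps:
u = -864 (u = 4*(-216) = -864)
(-330 + 481)/(u + c(14)) = (-330 + 481)/(-864 - 18) = 151/(-882) = 151*(-1/882) = -151/882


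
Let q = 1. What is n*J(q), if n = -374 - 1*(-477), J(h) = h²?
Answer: 103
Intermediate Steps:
n = 103 (n = -374 + 477 = 103)
n*J(q) = 103*1² = 103*1 = 103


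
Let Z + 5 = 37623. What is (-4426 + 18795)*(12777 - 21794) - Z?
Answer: -129602891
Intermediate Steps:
Z = 37618 (Z = -5 + 37623 = 37618)
(-4426 + 18795)*(12777 - 21794) - Z = (-4426 + 18795)*(12777 - 21794) - 1*37618 = 14369*(-9017) - 37618 = -129565273 - 37618 = -129602891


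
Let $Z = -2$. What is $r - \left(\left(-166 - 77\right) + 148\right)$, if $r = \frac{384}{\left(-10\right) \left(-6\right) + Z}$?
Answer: $\frac{2947}{29} \approx 101.62$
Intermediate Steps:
$r = \frac{192}{29}$ ($r = \frac{384}{\left(-10\right) \left(-6\right) - 2} = \frac{384}{60 - 2} = \frac{384}{58} = 384 \cdot \frac{1}{58} = \frac{192}{29} \approx 6.6207$)
$r - \left(\left(-166 - 77\right) + 148\right) = \frac{192}{29} - \left(\left(-166 - 77\right) + 148\right) = \frac{192}{29} - \left(-243 + 148\right) = \frac{192}{29} - -95 = \frac{192}{29} + 95 = \frac{2947}{29}$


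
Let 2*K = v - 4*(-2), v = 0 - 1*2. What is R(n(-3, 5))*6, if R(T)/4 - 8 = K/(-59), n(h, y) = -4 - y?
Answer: 11256/59 ≈ 190.78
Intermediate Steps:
v = -2 (v = 0 - 2 = -2)
K = 3 (K = (-2 - 4*(-2))/2 = (-2 + 8)/2 = (½)*6 = 3)
R(T) = 1876/59 (R(T) = 32 + 4*(3/(-59)) = 32 + 4*(3*(-1/59)) = 32 + 4*(-3/59) = 32 - 12/59 = 1876/59)
R(n(-3, 5))*6 = (1876/59)*6 = 11256/59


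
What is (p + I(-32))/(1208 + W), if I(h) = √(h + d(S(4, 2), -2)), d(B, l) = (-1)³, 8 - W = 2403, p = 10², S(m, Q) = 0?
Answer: -100/1187 - I*√33/1187 ≈ -0.084246 - 0.0048396*I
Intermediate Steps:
p = 100
W = -2395 (W = 8 - 1*2403 = 8 - 2403 = -2395)
d(B, l) = -1
I(h) = √(-1 + h) (I(h) = √(h - 1) = √(-1 + h))
(p + I(-32))/(1208 + W) = (100 + √(-1 - 32))/(1208 - 2395) = (100 + √(-33))/(-1187) = (100 + I*√33)*(-1/1187) = -100/1187 - I*√33/1187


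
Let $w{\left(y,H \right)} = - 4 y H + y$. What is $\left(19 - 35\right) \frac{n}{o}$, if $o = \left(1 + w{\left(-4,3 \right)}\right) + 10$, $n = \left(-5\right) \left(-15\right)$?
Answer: $- \frac{240}{11} \approx -21.818$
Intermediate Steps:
$w{\left(y,H \right)} = y - 4 H y$ ($w{\left(y,H \right)} = - 4 H y + y = y - 4 H y$)
$n = 75$
$o = 55$ ($o = \left(1 - 4 \left(1 - 12\right)\right) + 10 = \left(1 - -44\right) + 10 = \left(1 + 44\right) + 10 = 45 + 10 = 55$)
$\left(19 - 35\right) \frac{n}{o} = \left(19 - 35\right) \frac{75}{55} = - 16 \cdot 75 \cdot \frac{1}{55} = \left(-16\right) \frac{15}{11} = - \frac{240}{11}$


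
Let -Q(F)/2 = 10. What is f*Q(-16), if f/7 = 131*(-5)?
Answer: 91700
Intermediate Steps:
Q(F) = -20 (Q(F) = -2*10 = -20)
f = -4585 (f = 7*(131*(-5)) = 7*(-655) = -4585)
f*Q(-16) = -4585*(-20) = 91700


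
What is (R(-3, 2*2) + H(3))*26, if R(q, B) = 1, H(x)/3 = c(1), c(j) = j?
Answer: 104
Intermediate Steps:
H(x) = 3 (H(x) = 3*1 = 3)
(R(-3, 2*2) + H(3))*26 = (1 + 3)*26 = 4*26 = 104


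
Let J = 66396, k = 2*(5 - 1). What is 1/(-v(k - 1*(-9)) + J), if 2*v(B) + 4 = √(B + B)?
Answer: 132796/8817388791 + √34/8817388791 ≈ 1.5061e-5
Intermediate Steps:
k = 8 (k = 2*4 = 8)
v(B) = -2 + √2*√B/2 (v(B) = -2 + √(B + B)/2 = -2 + √(2*B)/2 = -2 + (√2*√B)/2 = -2 + √2*√B/2)
1/(-v(k - 1*(-9)) + J) = 1/(-(-2 + √2*√(8 - 1*(-9))/2) + 66396) = 1/(-(-2 + √2*√(8 + 9)/2) + 66396) = 1/(-(-2 + √2*√17/2) + 66396) = 1/(-(-2 + √34/2) + 66396) = 1/((2 - √34/2) + 66396) = 1/(66398 - √34/2)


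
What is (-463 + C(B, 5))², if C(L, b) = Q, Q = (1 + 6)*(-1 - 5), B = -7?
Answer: 255025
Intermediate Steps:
Q = -42 (Q = 7*(-6) = -42)
C(L, b) = -42
(-463 + C(B, 5))² = (-463 - 42)² = (-505)² = 255025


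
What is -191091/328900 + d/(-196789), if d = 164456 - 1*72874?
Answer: -67725926599/64723902100 ≈ -1.0464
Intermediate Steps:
d = 91582 (d = 164456 - 72874 = 91582)
-191091/328900 + d/(-196789) = -191091/328900 + 91582/(-196789) = -191091*1/328900 + 91582*(-1/196789) = -191091/328900 - 91582/196789 = -67725926599/64723902100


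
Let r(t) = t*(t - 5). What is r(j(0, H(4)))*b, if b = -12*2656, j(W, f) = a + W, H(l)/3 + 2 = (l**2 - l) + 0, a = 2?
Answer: 191232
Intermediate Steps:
H(l) = -6 - 3*l + 3*l**2 (H(l) = -6 + 3*((l**2 - l) + 0) = -6 + 3*(l**2 - l) = -6 + (-3*l + 3*l**2) = -6 - 3*l + 3*l**2)
j(W, f) = 2 + W
r(t) = t*(-5 + t)
b = -31872
r(j(0, H(4)))*b = ((2 + 0)*(-5 + (2 + 0)))*(-31872) = (2*(-5 + 2))*(-31872) = (2*(-3))*(-31872) = -6*(-31872) = 191232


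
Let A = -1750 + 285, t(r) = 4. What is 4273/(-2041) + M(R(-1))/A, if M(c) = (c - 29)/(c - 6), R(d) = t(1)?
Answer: -2514183/1196026 ≈ -2.1021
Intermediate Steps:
A = -1465
R(d) = 4
M(c) = (-29 + c)/(-6 + c)
4273/(-2041) + M(R(-1))/A = 4273/(-2041) + ((-29 + 4)/(-6 + 4))/(-1465) = 4273*(-1/2041) + (-25/(-2))*(-1/1465) = -4273/2041 - 1/2*(-25)*(-1/1465) = -4273/2041 + (25/2)*(-1/1465) = -4273/2041 - 5/586 = -2514183/1196026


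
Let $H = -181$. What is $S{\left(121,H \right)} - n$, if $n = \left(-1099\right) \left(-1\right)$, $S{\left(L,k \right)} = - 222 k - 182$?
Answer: $38901$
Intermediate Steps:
$S{\left(L,k \right)} = -182 - 222 k$
$n = 1099$
$S{\left(121,H \right)} - n = \left(-182 - -40182\right) - 1099 = \left(-182 + 40182\right) - 1099 = 40000 - 1099 = 38901$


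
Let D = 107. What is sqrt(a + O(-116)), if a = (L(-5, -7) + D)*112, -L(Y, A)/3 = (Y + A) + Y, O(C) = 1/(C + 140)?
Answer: 29*sqrt(3030)/12 ≈ 133.03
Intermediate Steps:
O(C) = 1/(140 + C)
L(Y, A) = -6*Y - 3*A (L(Y, A) = -3*((Y + A) + Y) = -3*((A + Y) + Y) = -3*(A + 2*Y) = -6*Y - 3*A)
a = 17696 (a = ((-6*(-5) - 3*(-7)) + 107)*112 = ((30 + 21) + 107)*112 = (51 + 107)*112 = 158*112 = 17696)
sqrt(a + O(-116)) = sqrt(17696 + 1/(140 - 116)) = sqrt(17696 + 1/24) = sqrt(424705/24) = 29*sqrt(3030)/12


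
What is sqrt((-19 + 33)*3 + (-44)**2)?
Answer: sqrt(1978) ≈ 44.475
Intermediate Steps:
sqrt((-19 + 33)*3 + (-44)**2) = sqrt(14*3 + 1936) = sqrt(42 + 1936) = sqrt(1978)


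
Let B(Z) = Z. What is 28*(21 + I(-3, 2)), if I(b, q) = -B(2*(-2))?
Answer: 700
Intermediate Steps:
I(b, q) = 4 (I(b, q) = -2*(-2) = -1*(-4) = 4)
28*(21 + I(-3, 2)) = 28*(21 + 4) = 28*25 = 700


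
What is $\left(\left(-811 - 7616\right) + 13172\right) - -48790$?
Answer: $53535$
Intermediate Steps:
$\left(\left(-811 - 7616\right) + 13172\right) - -48790 = \left(\left(-811 - 7616\right) + 13172\right) + 48790 = \left(-8427 + 13172\right) + 48790 = 4745 + 48790 = 53535$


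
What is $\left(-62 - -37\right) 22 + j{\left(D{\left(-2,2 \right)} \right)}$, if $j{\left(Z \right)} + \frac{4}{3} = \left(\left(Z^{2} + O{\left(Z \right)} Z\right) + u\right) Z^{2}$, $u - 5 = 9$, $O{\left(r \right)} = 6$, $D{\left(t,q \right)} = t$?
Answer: $- \frac{1582}{3} \approx -527.33$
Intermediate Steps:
$u = 14$ ($u = 5 + 9 = 14$)
$j{\left(Z \right)} = - \frac{4}{3} + Z^{2} \left(14 + Z^{2} + 6 Z\right)$ ($j{\left(Z \right)} = - \frac{4}{3} + \left(\left(Z^{2} + 6 Z\right) + 14\right) Z^{2} = - \frac{4}{3} + \left(14 + Z^{2} + 6 Z\right) Z^{2} = - \frac{4}{3} + Z^{2} \left(14 + Z^{2} + 6 Z\right)$)
$\left(-62 - -37\right) 22 + j{\left(D{\left(-2,2 \right)} \right)} = \left(-62 - -37\right) 22 + \left(- \frac{4}{3} + \left(-2\right)^{4} + 6 \left(-2\right)^{3} + 14 \left(-2\right)^{2}\right) = \left(-62 + 37\right) 22 + \left(- \frac{4}{3} + 16 + 6 \left(-8\right) + 14 \cdot 4\right) = \left(-25\right) 22 + \left(- \frac{4}{3} + 16 - 48 + 56\right) = -550 + \frac{68}{3} = - \frac{1582}{3}$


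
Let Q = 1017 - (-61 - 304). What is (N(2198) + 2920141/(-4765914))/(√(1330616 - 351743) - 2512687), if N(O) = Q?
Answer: -16542458308239809/30090050710735161744 - 46085011049*√19977/30090050710735161744 ≈ -0.00054998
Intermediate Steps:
Q = 1382 (Q = 1017 - 1*(-365) = 1017 + 365 = 1382)
N(O) = 1382
(N(2198) + 2920141/(-4765914))/(√(1330616 - 351743) - 2512687) = (1382 + 2920141/(-4765914))/(√(1330616 - 351743) - 2512687) = (1382 + 2920141*(-1/4765914))/(√978873 - 2512687) = (1382 - 2920141/4765914)/(7*√19977 - 2512687) = 6583573007/(4765914*(-2512687 + 7*√19977))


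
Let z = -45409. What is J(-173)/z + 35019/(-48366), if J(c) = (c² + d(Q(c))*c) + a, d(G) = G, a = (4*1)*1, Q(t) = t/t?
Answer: -336616659/244027966 ≈ -1.3794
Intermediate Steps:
Q(t) = 1
a = 4 (a = 4*1 = 4)
J(c) = 4 + c + c² (J(c) = (c² + 1*c) + 4 = (c² + c) + 4 = (c + c²) + 4 = 4 + c + c²)
J(-173)/z + 35019/(-48366) = (4 - 173 + (-173)²)/(-45409) + 35019/(-48366) = (4 - 173 + 29929)*(-1/45409) + 35019*(-1/48366) = 29760*(-1/45409) - 3891/5374 = -29760/45409 - 3891/5374 = -336616659/244027966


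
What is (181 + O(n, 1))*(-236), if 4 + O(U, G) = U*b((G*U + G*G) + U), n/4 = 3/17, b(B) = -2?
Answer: -704460/17 ≈ -41439.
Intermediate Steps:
n = 12/17 (n = 4*(3/17) = 12/17 ≈ 0.70588)
O(U, G) = -4 - 2*U (O(U, G) = -4 + U*(-2) = -4 - 2*U)
(181 + O(n, 1))*(-236) = (181 + (-4 - 2*12/17))*(-236) = (181 + (-4 - 24/17))*(-236) = (181 - 92/17)*(-236) = (2985/17)*(-236) = -704460/17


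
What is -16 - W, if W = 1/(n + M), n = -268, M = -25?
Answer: -4687/293 ≈ -15.997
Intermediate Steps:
W = -1/293 (W = 1/(-268 - 25) = 1/(-293) = -1/293 ≈ -0.0034130)
-16 - W = -16 - 1*(-1/293) = -16 + 1/293 = -4687/293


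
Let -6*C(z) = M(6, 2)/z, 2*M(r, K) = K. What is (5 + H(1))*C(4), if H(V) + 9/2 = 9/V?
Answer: -19/48 ≈ -0.39583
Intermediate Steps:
H(V) = -9/2 + 9/V
M(r, K) = K/2
C(z) = -1/(6*z) (C(z) = -(½)*2/(6*z) = -1/(6*z))
(5 + H(1))*C(4) = (5 + (-9/2 + 9/1))*(-⅙/4) = (5 + (-9/2 + 9*1))*(-⅙*¼) = (5 + (-9/2 + 9))*(-1/24) = (5 + 9/2)*(-1/24) = (19/2)*(-1/24) = -19/48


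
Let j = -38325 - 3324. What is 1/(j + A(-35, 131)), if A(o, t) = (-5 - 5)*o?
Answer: -1/41299 ≈ -2.4214e-5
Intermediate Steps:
j = -41649
A(o, t) = -10*o
1/(j + A(-35, 131)) = 1/(-41649 - 10*(-35)) = 1/(-41649 + 350) = 1/(-41299) = -1/41299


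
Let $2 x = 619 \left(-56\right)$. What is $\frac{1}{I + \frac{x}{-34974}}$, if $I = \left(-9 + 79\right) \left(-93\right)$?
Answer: $- \frac{17487}{113831704} \approx -0.00015362$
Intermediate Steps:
$x = -17332$ ($x = \frac{619 \left(-56\right)}{2} = \frac{1}{2} \left(-34664\right) = -17332$)
$I = -6510$ ($I = 70 \left(-93\right) = -6510$)
$\frac{1}{I + \frac{x}{-34974}} = \frac{1}{-6510 - \frac{17332}{-34974}} = \frac{1}{-6510 - - \frac{8666}{17487}} = \frac{1}{-6510 + \frac{8666}{17487}} = \frac{1}{- \frac{113831704}{17487}} = - \frac{17487}{113831704}$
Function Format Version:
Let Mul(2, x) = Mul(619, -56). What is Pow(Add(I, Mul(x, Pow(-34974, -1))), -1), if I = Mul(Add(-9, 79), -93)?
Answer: Rational(-17487, 113831704) ≈ -0.00015362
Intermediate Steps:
x = -17332 (x = Mul(Rational(1, 2), Mul(619, -56)) = Mul(Rational(1, 2), -34664) = -17332)
I = -6510 (I = Mul(70, -93) = -6510)
Pow(Add(I, Mul(x, Pow(-34974, -1))), -1) = Pow(Add(-6510, Mul(-17332, Pow(-34974, -1))), -1) = Pow(Add(-6510, Mul(-17332, Rational(-1, 34974))), -1) = Pow(Add(-6510, Rational(8666, 17487)), -1) = Pow(Rational(-113831704, 17487), -1) = Rational(-17487, 113831704)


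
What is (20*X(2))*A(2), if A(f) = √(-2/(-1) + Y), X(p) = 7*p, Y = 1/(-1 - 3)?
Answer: 140*√7 ≈ 370.41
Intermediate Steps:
Y = -¼ (Y = 1/(-4) = -¼ ≈ -0.25000)
A(f) = √7/2 (A(f) = √(-2/(-1) - ¼) = √(-2*(-1) - ¼) = √(2 - ¼) = √(7/4) = √7/2)
(20*X(2))*A(2) = (20*(7*2))*(√7/2) = (20*14)*(√7/2) = 280*(√7/2) = 140*√7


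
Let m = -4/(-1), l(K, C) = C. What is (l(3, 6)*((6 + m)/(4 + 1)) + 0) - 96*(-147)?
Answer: 14124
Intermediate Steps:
m = 4 (m = -4*(-1) = 4)
(l(3, 6)*((6 + m)/(4 + 1)) + 0) - 96*(-147) = (6*((6 + 4)/(4 + 1)) + 0) - 96*(-147) = (6*(10/5) + 0) + 14112 = (6*(10*(⅕)) + 0) + 14112 = (6*2 + 0) + 14112 = (12 + 0) + 14112 = 12 + 14112 = 14124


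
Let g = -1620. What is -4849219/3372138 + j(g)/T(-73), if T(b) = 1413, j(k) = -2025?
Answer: -1520058433/529425666 ≈ -2.8711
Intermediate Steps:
-4849219/3372138 + j(g)/T(-73) = -4849219/3372138 - 2025/1413 = -4849219*1/3372138 - 2025*1/1413 = -4849219/3372138 - 225/157 = -1520058433/529425666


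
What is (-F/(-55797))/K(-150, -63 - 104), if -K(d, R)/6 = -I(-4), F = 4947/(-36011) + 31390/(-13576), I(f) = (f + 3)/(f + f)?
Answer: -85538983/1461339379971 ≈ -5.8535e-5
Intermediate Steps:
I(f) = (3 + f)/(2*f) (I(f) = (3 + f)/((2*f)) = (3 + f)*(1/(2*f)) = (3 + f)/(2*f))
F = -598772881/244442668 (F = 4947*(-1/36011) + 31390*(-1/13576) = -4947/36011 - 15695/6788 = -598772881/244442668 ≈ -2.4495)
K(d, R) = ¾ (K(d, R) = -(-6)*(½)*(3 - 4)/(-4) = -(-6)*(½)*(-¼)*(-1) = -(-6)/8 = -6*(-⅛) = ¾)
(-F/(-55797))/K(-150, -63 - 104) = (-1*(-598772881/244442668)/(-55797))/(¾) = ((598772881/244442668)*(-1/55797))*(4/3) = -85538983/1948452506628*4/3 = -85538983/1461339379971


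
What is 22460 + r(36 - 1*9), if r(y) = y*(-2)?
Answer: 22406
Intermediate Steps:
r(y) = -2*y
22460 + r(36 - 1*9) = 22460 - 2*(36 - 1*9) = 22460 - 2*(36 - 9) = 22460 - 2*27 = 22460 - 54 = 22406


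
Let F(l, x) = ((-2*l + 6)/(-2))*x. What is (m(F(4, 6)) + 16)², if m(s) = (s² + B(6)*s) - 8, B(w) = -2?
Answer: 1024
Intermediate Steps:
F(l, x) = x*(-3 + l) (F(l, x) = ((6 - 2*l)*(-½))*x = (-3 + l)*x = x*(-3 + l))
m(s) = -8 + s² - 2*s (m(s) = (s² - 2*s) - 8 = -8 + s² - 2*s)
(m(F(4, 6)) + 16)² = ((-8 + (6*(-3 + 4))² - 12*(-3 + 4)) + 16)² = ((-8 + (6*1)² - 12) + 16)² = ((-8 + 6² - 2*6) + 16)² = ((-8 + 36 - 12) + 16)² = (16 + 16)² = 32² = 1024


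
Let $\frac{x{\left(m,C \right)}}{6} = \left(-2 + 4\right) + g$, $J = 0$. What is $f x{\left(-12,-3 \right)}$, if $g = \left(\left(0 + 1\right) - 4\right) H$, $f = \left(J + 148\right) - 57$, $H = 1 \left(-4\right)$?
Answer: $7644$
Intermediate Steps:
$H = -4$
$f = 91$ ($f = \left(0 + 148\right) - 57 = 148 - 57 = 91$)
$g = 12$ ($g = \left(\left(0 + 1\right) - 4\right) \left(-4\right) = \left(1 - 4\right) \left(-4\right) = \left(-3\right) \left(-4\right) = 12$)
$x{\left(m,C \right)} = 84$ ($x{\left(m,C \right)} = 6 \left(\left(-2 + 4\right) + 12\right) = 6 \left(2 + 12\right) = 6 \cdot 14 = 84$)
$f x{\left(-12,-3 \right)} = 91 \cdot 84 = 7644$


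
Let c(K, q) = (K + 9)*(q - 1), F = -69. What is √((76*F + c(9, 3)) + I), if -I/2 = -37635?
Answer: √70062 ≈ 264.69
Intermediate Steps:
I = 75270 (I = -2*(-37635) = 75270)
c(K, q) = (-1 + q)*(9 + K) (c(K, q) = (9 + K)*(-1 + q) = (-1 + q)*(9 + K))
√((76*F + c(9, 3)) + I) = √((76*(-69) + (-9 - 1*9 + 9*3 + 9*3)) + 75270) = √((-5244 + (-9 - 9 + 27 + 27)) + 75270) = √((-5244 + 36) + 75270) = √(-5208 + 75270) = √70062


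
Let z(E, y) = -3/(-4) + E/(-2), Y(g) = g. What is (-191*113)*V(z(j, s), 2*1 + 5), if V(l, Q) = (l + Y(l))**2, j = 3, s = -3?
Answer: -194247/4 ≈ -48562.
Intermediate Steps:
z(E, y) = 3/4 - E/2 (z(E, y) = -3*(-1/4) + E*(-1/2) = 3/4 - E/2)
V(l, Q) = 4*l**2 (V(l, Q) = (l + l)**2 = (2*l)**2 = 4*l**2)
(-191*113)*V(z(j, s), 2*1 + 5) = (-191*113)*(4*(3/4 - 1/2*3)**2) = -86332*(3/4 - 3/2)**2 = -86332*(-3/4)**2 = -86332*9/16 = -21583*9/4 = -194247/4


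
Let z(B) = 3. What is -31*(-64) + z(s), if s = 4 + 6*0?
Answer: 1987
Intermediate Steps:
s = 4 (s = 4 + 0 = 4)
-31*(-64) + z(s) = -31*(-64) + 3 = 1984 + 3 = 1987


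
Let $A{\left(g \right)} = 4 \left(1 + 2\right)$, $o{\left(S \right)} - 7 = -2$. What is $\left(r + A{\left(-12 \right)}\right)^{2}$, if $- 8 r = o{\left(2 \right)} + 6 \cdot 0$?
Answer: $\frac{8281}{64} \approx 129.39$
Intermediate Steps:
$o{\left(S \right)} = 5$ ($o{\left(S \right)} = 7 - 2 = 5$)
$A{\left(g \right)} = 12$ ($A{\left(g \right)} = 4 \cdot 3 = 12$)
$r = - \frac{5}{8}$ ($r = - \frac{5 + 6 \cdot 0}{8} = - \frac{5 + 0}{8} = \left(- \frac{1}{8}\right) 5 = - \frac{5}{8} \approx -0.625$)
$\left(r + A{\left(-12 \right)}\right)^{2} = \left(- \frac{5}{8} + 12\right)^{2} = \left(\frac{91}{8}\right)^{2} = \frac{8281}{64}$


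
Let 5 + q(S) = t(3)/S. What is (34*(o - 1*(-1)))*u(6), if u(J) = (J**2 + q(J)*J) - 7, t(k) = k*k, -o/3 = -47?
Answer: 38624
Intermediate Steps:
o = 141 (o = -3*(-47) = 141)
t(k) = k**2
q(S) = -5 + 9/S (q(S) = -5 + 3**2/S = -5 + 9/S)
u(J) = -7 + J**2 + J*(-5 + 9/J) (u(J) = (J**2 + (-5 + 9/J)*J) - 7 = (J**2 + J*(-5 + 9/J)) - 7 = -7 + J**2 + J*(-5 + 9/J))
(34*(o - 1*(-1)))*u(6) = (34*(141 - 1*(-1)))*(2 + 6**2 - 5*6) = (34*(141 + 1))*(2 + 36 - 30) = (34*142)*8 = 4828*8 = 38624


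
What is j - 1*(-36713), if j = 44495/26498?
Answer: 972865569/26498 ≈ 36715.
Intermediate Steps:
j = 44495/26498 (j = 44495*(1/26498) = 44495/26498 ≈ 1.6792)
j - 1*(-36713) = 44495/26498 - 1*(-36713) = 44495/26498 + 36713 = 972865569/26498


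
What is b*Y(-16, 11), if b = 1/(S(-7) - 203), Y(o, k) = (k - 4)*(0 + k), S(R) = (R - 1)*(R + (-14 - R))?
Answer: -11/13 ≈ -0.84615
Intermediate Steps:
S(R) = 14 - 14*R (S(R) = (-1 + R)*(-14) = 14 - 14*R)
Y(o, k) = k*(-4 + k) (Y(o, k) = (-4 + k)*k = k*(-4 + k))
b = -1/91 (b = 1/((14 - 14*(-7)) - 203) = 1/((14 + 98) - 203) = 1/(112 - 203) = 1/(-91) = -1/91 ≈ -0.010989)
b*Y(-16, 11) = -11*(-4 + 11)/91 = -11*7/91 = -1/91*77 = -11/13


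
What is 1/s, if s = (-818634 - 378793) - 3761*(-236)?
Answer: -1/309831 ≈ -3.2276e-6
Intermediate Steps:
s = -309831 (s = -1197427 + 887596 = -309831)
1/s = 1/(-309831) = -1/309831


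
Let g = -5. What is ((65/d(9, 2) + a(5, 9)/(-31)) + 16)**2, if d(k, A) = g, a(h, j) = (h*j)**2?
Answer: 3732624/961 ≈ 3884.1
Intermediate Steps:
a(h, j) = h**2*j**2
d(k, A) = -5
((65/d(9, 2) + a(5, 9)/(-31)) + 16)**2 = ((65/(-5) + (5**2*9**2)/(-31)) + 16)**2 = ((65*(-1/5) + (25*81)*(-1/31)) + 16)**2 = ((-13 + 2025*(-1/31)) + 16)**2 = ((-13 - 2025/31) + 16)**2 = (-2428/31 + 16)**2 = (-1932/31)**2 = 3732624/961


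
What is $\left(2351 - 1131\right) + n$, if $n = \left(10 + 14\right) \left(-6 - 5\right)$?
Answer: $956$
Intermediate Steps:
$n = -264$ ($n = 24 \left(-11\right) = -264$)
$\left(2351 - 1131\right) + n = \left(2351 - 1131\right) - 264 = 1220 - 264 = 956$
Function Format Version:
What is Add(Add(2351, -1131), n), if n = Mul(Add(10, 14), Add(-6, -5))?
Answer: 956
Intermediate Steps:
n = -264 (n = Mul(24, -11) = -264)
Add(Add(2351, -1131), n) = Add(Add(2351, -1131), -264) = Add(1220, -264) = 956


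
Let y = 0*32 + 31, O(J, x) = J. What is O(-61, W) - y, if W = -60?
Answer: -92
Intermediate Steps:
y = 31 (y = 0 + 31 = 31)
O(-61, W) - y = -61 - 1*31 = -61 - 31 = -92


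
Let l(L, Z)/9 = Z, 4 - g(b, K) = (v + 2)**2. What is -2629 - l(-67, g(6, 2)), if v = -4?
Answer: -2629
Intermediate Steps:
g(b, K) = 0 (g(b, K) = 4 - (-4 + 2)**2 = 4 - 1*(-2)**2 = 4 - 1*4 = 4 - 4 = 0)
l(L, Z) = 9*Z
-2629 - l(-67, g(6, 2)) = -2629 - 9*0 = -2629 - 1*0 = -2629 + 0 = -2629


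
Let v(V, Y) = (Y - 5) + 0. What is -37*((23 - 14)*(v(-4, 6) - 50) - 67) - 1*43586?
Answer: -24790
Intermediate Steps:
v(V, Y) = -5 + Y (v(V, Y) = (-5 + Y) + 0 = -5 + Y)
-37*((23 - 14)*(v(-4, 6) - 50) - 67) - 1*43586 = -37*((23 - 14)*((-5 + 6) - 50) - 67) - 1*43586 = -37*(9*(1 - 50) - 67) - 43586 = -37*(9*(-49) - 67) - 43586 = -37*(-441 - 67) - 43586 = -37*(-508) - 43586 = 18796 - 43586 = -24790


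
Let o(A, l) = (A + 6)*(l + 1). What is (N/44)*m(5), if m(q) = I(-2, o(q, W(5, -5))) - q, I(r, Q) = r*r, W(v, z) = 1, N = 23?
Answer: -23/44 ≈ -0.52273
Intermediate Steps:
o(A, l) = (1 + l)*(6 + A) (o(A, l) = (6 + A)*(1 + l) = (1 + l)*(6 + A))
I(r, Q) = r**2
m(q) = 4 - q (m(q) = (-2)**2 - q = 4 - q)
(N/44)*m(5) = (23/44)*(4 - 1*5) = ((1/44)*23)*(4 - 5) = (23/44)*(-1) = -23/44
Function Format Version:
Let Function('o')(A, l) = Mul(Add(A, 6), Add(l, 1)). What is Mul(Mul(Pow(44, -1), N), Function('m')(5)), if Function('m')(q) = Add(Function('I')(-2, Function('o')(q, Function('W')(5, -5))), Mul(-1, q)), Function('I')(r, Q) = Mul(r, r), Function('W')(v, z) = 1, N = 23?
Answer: Rational(-23, 44) ≈ -0.52273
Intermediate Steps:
Function('o')(A, l) = Mul(Add(1, l), Add(6, A)) (Function('o')(A, l) = Mul(Add(6, A), Add(1, l)) = Mul(Add(1, l), Add(6, A)))
Function('I')(r, Q) = Pow(r, 2)
Function('m')(q) = Add(4, Mul(-1, q)) (Function('m')(q) = Add(Pow(-2, 2), Mul(-1, q)) = Add(4, Mul(-1, q)))
Mul(Mul(Pow(44, -1), N), Function('m')(5)) = Mul(Mul(Pow(44, -1), 23), Add(4, Mul(-1, 5))) = Mul(Mul(Rational(1, 44), 23), Add(4, -5)) = Mul(Rational(23, 44), -1) = Rational(-23, 44)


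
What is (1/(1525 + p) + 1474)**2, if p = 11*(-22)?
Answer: 3576421846449/1646089 ≈ 2.1727e+6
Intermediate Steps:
p = -242
(1/(1525 + p) + 1474)**2 = (1/(1525 - 242) + 1474)**2 = (1/1283 + 1474)**2 = (1891143/1283)**2 = 3576421846449/1646089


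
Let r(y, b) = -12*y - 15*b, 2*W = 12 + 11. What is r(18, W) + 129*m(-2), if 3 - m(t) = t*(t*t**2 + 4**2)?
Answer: 4125/2 ≈ 2062.5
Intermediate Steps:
W = 23/2 (W = (12 + 11)/2 = (1/2)*23 = 23/2 ≈ 11.500)
r(y, b) = -15*b - 12*y
m(t) = 3 - t*(16 + t**3) (m(t) = 3 - t*(t*t**2 + 4**2) = 3 - t*(t**3 + 16) = 3 - t*(16 + t**3))
r(18, W) + 129*m(-2) = (-15*23/2 - 12*18) + 129*(3 - 1*(-2)**4 - 16*(-2)) = (-345/2 - 216) + 129*(3 - 1*16 + 32) = -777/2 + 129*(3 - 16 + 32) = -777/2 + 129*19 = -777/2 + 2451 = 4125/2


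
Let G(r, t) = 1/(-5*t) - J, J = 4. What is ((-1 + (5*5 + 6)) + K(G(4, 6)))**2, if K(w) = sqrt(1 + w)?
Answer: (900 + I*sqrt(2730))**2/900 ≈ 896.97 + 104.5*I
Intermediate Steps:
G(r, t) = -4 - 1/(5*t) (G(r, t) = 1/(-5*t) - 1*4 = -1/(5*t) - 4 = -4 - 1/(5*t))
((-1 + (5*5 + 6)) + K(G(4, 6)))**2 = ((-1 + (5*5 + 6)) + sqrt(1 + (-4 - 1/5/6)))**2 = ((-1 + (25 + 6)) + sqrt(1 + (-4 - 1/5*1/6)))**2 = ((-1 + 31) + sqrt(1 + (-4 - 1/30)))**2 = (30 + sqrt(1 - 121/30))**2 = (30 + sqrt(-91/30))**2 = (30 + I*sqrt(2730)/30)**2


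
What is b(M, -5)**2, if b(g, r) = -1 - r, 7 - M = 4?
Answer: 16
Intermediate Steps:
M = 3 (M = 7 - 1*4 = 7 - 4 = 3)
b(M, -5)**2 = (-1 - 1*(-5))**2 = (-1 + 5)**2 = 4**2 = 16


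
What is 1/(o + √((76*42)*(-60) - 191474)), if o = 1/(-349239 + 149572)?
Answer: -199667/15268787669021667 - 39866910889*I*√382994/15268787669021667 ≈ -1.3077e-11 - 0.0016159*I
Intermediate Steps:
o = -1/199667 (o = 1/(-199667) = -1/199667 ≈ -5.0083e-6)
1/(o + √((76*42)*(-60) - 191474)) = 1/(-1/199667 + √((76*42)*(-60) - 191474)) = 1/(-1/199667 + √(3192*(-60) - 191474)) = 1/(-1/199667 + √(-191520 - 191474)) = 1/(-1/199667 + √(-382994)) = 1/(-1/199667 + I*√382994)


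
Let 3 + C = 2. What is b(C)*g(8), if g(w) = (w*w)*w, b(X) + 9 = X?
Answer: -5120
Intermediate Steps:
C = -1 (C = -3 + 2 = -1)
b(X) = -9 + X
g(w) = w³ (g(w) = w²*w = w³)
b(C)*g(8) = (-9 - 1)*8³ = -10*512 = -5120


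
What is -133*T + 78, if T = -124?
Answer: 16570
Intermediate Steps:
-133*T + 78 = -133*(-124) + 78 = 16492 + 78 = 16570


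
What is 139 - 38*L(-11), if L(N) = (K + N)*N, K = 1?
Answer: -4041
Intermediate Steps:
L(N) = N*(1 + N) (L(N) = (1 + N)*N = N*(1 + N))
139 - 38*L(-11) = 139 - (-418)*(1 - 11) = 139 - (-418)*(-10) = 139 - 38*110 = 139 - 4180 = -4041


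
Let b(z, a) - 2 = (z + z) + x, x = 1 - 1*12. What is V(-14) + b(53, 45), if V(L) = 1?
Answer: 98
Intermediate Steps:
x = -11 (x = 1 - 12 = -11)
b(z, a) = -9 + 2*z (b(z, a) = 2 + ((z + z) - 11) = 2 + (2*z - 11) = 2 + (-11 + 2*z) = -9 + 2*z)
V(-14) + b(53, 45) = 1 + (-9 + 2*53) = 1 + (-9 + 106) = 1 + 97 = 98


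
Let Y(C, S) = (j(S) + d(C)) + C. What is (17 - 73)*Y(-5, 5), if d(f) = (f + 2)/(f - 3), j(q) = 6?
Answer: -77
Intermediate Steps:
d(f) = (2 + f)/(-3 + f)
Y(C, S) = 6 + C + (2 + C)/(-3 + C) (Y(C, S) = (6 + (2 + C)/(-3 + C)) + C = 6 + C + (2 + C)/(-3 + C))
(17 - 73)*Y(-5, 5) = (17 - 73)*((-16 + (-5)**2 + 4*(-5))/(-3 - 5)) = -56*(-16 + 25 - 20)/(-8) = -(-7)*(-11) = -56*11/8 = -77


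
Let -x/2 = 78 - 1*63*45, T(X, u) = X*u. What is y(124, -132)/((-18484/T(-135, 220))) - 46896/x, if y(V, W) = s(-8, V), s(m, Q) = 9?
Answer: 25294439/4246699 ≈ 5.9563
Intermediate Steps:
y(V, W) = 9
x = 5514 (x = -2*(78 - 1*63*45) = -2*(78 - 63*45) = -2*(78 - 2835) = -2*(-2757) = 5514)
y(124, -132)/((-18484/T(-135, 220))) - 46896/x = 9/((-18484/((-135*220)))) - 46896/5514 = 9/((-18484/(-29700))) - 46896*1/5514 = 9/((-18484*(-1/29700))) - 7816/919 = 9/(4621/7425) - 7816/919 = 9*(7425/4621) - 7816/919 = 66825/4621 - 7816/919 = 25294439/4246699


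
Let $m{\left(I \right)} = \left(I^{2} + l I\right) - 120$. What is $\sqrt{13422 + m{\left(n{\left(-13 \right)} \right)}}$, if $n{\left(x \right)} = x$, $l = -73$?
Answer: $2 \sqrt{3605} \approx 120.08$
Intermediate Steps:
$m{\left(I \right)} = -120 + I^{2} - 73 I$ ($m{\left(I \right)} = \left(I^{2} - 73 I\right) - 120 = -120 + I^{2} - 73 I$)
$\sqrt{13422 + m{\left(n{\left(-13 \right)} \right)}} = \sqrt{13422 - \left(-829 - 169\right)} = \sqrt{13422 + \left(-120 + 169 + 949\right)} = \sqrt{13422 + 998} = \sqrt{14420} = 2 \sqrt{3605}$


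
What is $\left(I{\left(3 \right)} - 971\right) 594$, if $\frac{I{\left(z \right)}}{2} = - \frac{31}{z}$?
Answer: $-589050$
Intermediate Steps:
$I{\left(z \right)} = - \frac{62}{z}$ ($I{\left(z \right)} = 2 \left(- \frac{31}{z}\right) = - \frac{62}{z}$)
$\left(I{\left(3 \right)} - 971\right) 594 = \left(- \frac{62}{3} - 971\right) 594 = \left(- \frac{2975}{3}\right) 594 = -589050$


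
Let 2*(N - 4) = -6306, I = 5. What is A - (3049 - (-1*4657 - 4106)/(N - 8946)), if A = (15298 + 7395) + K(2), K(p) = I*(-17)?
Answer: 236574868/12095 ≈ 19560.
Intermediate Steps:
N = -3149 (N = 4 + (½)*(-6306) = 4 - 3153 = -3149)
K(p) = -85 (K(p) = 5*(-17) = -85)
A = 22608 (A = (15298 + 7395) - 85 = 22693 - 85 = 22608)
A - (3049 - (-1*4657 - 4106)/(N - 8946)) = 22608 - (3049 - (-1*4657 - 4106)/(-3149 - 8946)) = 22608 - (3049 - (-4657 - 4106)/(-12095)) = 22608 - (3049 - (-8763)*(-1)/12095) = 22608 - (3049 - 1*8763/12095) = 22608 - (3049 - 8763/12095) = 22608 - 1*36868892/12095 = 22608 - 36868892/12095 = 236574868/12095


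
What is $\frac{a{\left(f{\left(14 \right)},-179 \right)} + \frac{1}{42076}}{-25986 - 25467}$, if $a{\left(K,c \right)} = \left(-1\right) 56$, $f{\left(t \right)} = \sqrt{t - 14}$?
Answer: $\frac{2356255}{2164936428} \approx 0.0010884$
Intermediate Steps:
$f{\left(t \right)} = \sqrt{-14 + t}$
$a{\left(K,c \right)} = -56$
$\frac{a{\left(f{\left(14 \right)},-179 \right)} + \frac{1}{42076}}{-25986 - 25467} = \frac{-56 + \frac{1}{42076}}{-25986 - 25467} = \frac{-56 + \frac{1}{42076}}{-51453} = \left(- \frac{2356255}{42076}\right) \left(- \frac{1}{51453}\right) = \frac{2356255}{2164936428}$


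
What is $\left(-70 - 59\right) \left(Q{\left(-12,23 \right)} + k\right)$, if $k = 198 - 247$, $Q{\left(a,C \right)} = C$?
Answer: $3354$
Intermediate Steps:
$k = -49$ ($k = 198 - 247 = -49$)
$\left(-70 - 59\right) \left(Q{\left(-12,23 \right)} + k\right) = \left(-70 - 59\right) \left(23 - 49\right) = \left(-129\right) \left(-26\right) = 3354$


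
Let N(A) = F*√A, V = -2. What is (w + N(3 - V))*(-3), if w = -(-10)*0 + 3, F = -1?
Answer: -9 + 3*√5 ≈ -2.2918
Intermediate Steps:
w = 3 (w = -5*0 + 3 = 0 + 3 = 3)
N(A) = -√A
(w + N(3 - V))*(-3) = (3 - √(3 - 1*(-2)))*(-3) = (3 - √(3 + 2))*(-3) = (3 - √5)*(-3) = -9 + 3*√5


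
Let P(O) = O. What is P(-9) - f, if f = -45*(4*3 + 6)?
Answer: 801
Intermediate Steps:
f = -810 (f = -45*(12 + 6) = -45*18 = -810)
P(-9) - f = -9 - 1*(-810) = -9 + 810 = 801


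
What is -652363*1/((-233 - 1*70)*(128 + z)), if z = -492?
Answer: -652363/110292 ≈ -5.9149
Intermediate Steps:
-652363*1/((-233 - 1*70)*(128 + z)) = -652363*1/((-233 - 1*70)*(128 - 492)) = -652363*(-1/(364*(-233 - 70))) = -652363/((-303*(-364))) = -652363/110292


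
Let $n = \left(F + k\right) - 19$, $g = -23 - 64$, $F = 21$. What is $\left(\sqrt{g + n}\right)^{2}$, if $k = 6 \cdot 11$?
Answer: $-19$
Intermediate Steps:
$k = 66$
$g = -87$ ($g = -23 - 64 = -87$)
$n = 68$ ($n = \left(21 + 66\right) - 19 = 87 - 19 = 68$)
$\left(\sqrt{g + n}\right)^{2} = \left(\sqrt{-87 + 68}\right)^{2} = \left(\sqrt{-19}\right)^{2} = \left(i \sqrt{19}\right)^{2} = -19$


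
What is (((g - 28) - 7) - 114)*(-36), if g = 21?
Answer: 4608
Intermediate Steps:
(((g - 28) - 7) - 114)*(-36) = (((21 - 28) - 7) - 114)*(-36) = ((-7 - 7) - 114)*(-36) = (-14 - 114)*(-36) = -128*(-36) = 4608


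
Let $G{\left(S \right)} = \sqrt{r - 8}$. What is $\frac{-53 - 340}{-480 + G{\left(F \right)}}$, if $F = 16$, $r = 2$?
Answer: $\frac{31440}{38401} + \frac{131 i \sqrt{6}}{76802} \approx 0.81873 + 0.0041781 i$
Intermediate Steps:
$G{\left(S \right)} = i \sqrt{6}$ ($G{\left(S \right)} = \sqrt{2 - 8} = \sqrt{-6} = i \sqrt{6}$)
$\frac{-53 - 340}{-480 + G{\left(F \right)}} = \frac{-53 - 340}{-480 + i \sqrt{6}} = - \frac{393}{-480 + i \sqrt{6}}$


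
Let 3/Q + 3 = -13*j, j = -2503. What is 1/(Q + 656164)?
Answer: 32536/21348951907 ≈ 1.5240e-6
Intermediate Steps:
Q = 3/32536 (Q = 3/(-3 - 13*(-2503)) = 3/(-3 + 32539) = 3/32536 ≈ 9.2206e-5)
1/(Q + 656164) = 1/(3/32536 + 656164) = 1/(21348951907/32536) = 32536/21348951907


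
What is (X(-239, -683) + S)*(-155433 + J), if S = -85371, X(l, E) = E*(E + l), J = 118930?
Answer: -19870590565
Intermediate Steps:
(X(-239, -683) + S)*(-155433 + J) = (-683*(-683 - 239) - 85371)*(-155433 + 118930) = (-683*(-922) - 85371)*(-36503) = (629726 - 85371)*(-36503) = 544355*(-36503) = -19870590565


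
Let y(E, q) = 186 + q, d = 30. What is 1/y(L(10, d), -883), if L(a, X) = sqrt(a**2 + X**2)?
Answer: -1/697 ≈ -0.0014347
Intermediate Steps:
L(a, X) = sqrt(X**2 + a**2)
1/y(L(10, d), -883) = 1/(186 - 883) = 1/(-697) = -1/697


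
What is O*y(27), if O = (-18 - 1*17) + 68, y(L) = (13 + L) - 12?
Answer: 924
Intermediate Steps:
y(L) = 1 + L
O = 33 (O = (-18 - 17) + 68 = -35 + 68 = 33)
O*y(27) = 33*(1 + 27) = 33*28 = 924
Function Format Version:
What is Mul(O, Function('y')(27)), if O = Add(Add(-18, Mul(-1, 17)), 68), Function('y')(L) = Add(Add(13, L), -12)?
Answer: 924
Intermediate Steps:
Function('y')(L) = Add(1, L)
O = 33 (O = Add(Add(-18, -17), 68) = Add(-35, 68) = 33)
Mul(O, Function('y')(27)) = Mul(33, Add(1, 27)) = Mul(33, 28) = 924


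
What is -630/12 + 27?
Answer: -51/2 ≈ -25.500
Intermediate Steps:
-630/12 + 27 = -42*5/4 + 27 = -105/2 + 27 = -51/2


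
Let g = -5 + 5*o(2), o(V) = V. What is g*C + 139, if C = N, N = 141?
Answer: 844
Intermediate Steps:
C = 141
g = 5 (g = -5 + 5*2 = -5 + 10 = 5)
g*C + 139 = 5*141 + 139 = 705 + 139 = 844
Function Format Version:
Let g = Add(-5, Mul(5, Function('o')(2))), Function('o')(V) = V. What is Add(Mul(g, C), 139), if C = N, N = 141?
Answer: 844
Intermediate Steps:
C = 141
g = 5 (g = Add(-5, Mul(5, 2)) = Add(-5, 10) = 5)
Add(Mul(g, C), 139) = Add(Mul(5, 141), 139) = Add(705, 139) = 844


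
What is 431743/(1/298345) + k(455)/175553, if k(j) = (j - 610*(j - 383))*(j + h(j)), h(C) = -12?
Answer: 22612694940400260/175553 ≈ 1.2881e+11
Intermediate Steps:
k(j) = (-12 + j)*(233630 - 609*j) (k(j) = (j - 610*(j - 383))*(j - 12) = (j - 610*(-383 + j))*(-12 + j) = (j + (233630 - 610*j))*(-12 + j) = (233630 - 609*j)*(-12 + j) = (-12 + j)*(233630 - 609*j))
431743/(1/298345) + k(455)/175553 = 431743/(1/298345) + (-2803560 - 609*455² + 240938*455)/175553 = 431743/(1/298345) + (-2803560 - 609*207025 + 109626790)*(1/175553) = 431743*298345 + (-2803560 - 126078225 + 109626790)*(1/175553) = 128808365335 - 19254995*1/175553 = 128808365335 - 19254995/175553 = 22612694940400260/175553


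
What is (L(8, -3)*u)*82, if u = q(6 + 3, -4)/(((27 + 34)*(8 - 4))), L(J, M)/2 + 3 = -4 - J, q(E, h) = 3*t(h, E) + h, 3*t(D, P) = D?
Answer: 4920/61 ≈ 80.656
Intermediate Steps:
t(D, P) = D/3
q(E, h) = 2*h (q(E, h) = 3*(h/3) + h = h + h = 2*h)
L(J, M) = -14 - 2*J (L(J, M) = -6 + 2*(-4 - J) = -6 + (-8 - 2*J) = -14 - 2*J)
u = -2/61 (u = (2*(-4))/(((27 + 34)*(8 - 4))) = -8/(61*4) = -8/244 = -8*1/244 = -2/61 ≈ -0.032787)
(L(8, -3)*u)*82 = ((-14 - 2*8)*(-2/61))*82 = ((-14 - 16)*(-2/61))*82 = -30*(-2/61)*82 = (60/61)*82 = 4920/61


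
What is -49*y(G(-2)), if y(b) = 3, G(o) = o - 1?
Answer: -147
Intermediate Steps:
G(o) = -1 + o
-49*y(G(-2)) = -49*3 = -147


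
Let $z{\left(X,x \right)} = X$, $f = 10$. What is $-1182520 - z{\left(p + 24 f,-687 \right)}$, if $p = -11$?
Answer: $-1182749$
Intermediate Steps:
$-1182520 - z{\left(p + 24 f,-687 \right)} = -1182520 - \left(-11 + 24 \cdot 10\right) = -1182520 - \left(-11 + 240\right) = -1182520 - 229 = -1182749$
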